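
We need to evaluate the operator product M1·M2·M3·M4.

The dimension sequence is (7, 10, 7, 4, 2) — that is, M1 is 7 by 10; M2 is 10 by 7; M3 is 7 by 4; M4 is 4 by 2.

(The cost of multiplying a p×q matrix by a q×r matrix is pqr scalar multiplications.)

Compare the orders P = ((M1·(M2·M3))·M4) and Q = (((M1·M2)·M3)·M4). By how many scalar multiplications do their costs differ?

126

Order P = ((M1·(M2·M3))·M4): (M2·M3): 10×7 by 7×4 → 10×4, cost 10·7·4 = 280; (M1·(M2·M3)): 7×10 by 10×4 → 7×4, cost 7·10·4 = 280; cumulative 560; ((M1·(M2·M3))·M4): 7×4 by 4×2 → 7×2, cost 7·4·2 = 56; cumulative 616. Total 616.
Order Q = (((M1·M2)·M3)·M4): (M1·M2): 7×10 by 10×7 → 7×7, cost 7·10·7 = 490; ((M1·M2)·M3): 7×7 by 7×4 → 7×4, cost 7·7·4 = 196; cumulative 686; (((M1·M2)·M3)·M4): 7×4 by 4×2 → 7×2, cost 7·4·2 = 56; cumulative 742. Total 742.
Difference: |616 − 742| = 126.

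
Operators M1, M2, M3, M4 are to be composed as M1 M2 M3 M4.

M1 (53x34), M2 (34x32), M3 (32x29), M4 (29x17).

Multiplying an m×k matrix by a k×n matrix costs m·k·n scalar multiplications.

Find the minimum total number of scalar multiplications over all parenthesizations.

64906

Adjacent pairs: M1M2 = 53·34·32 = 57664; M2M3 = 34·32·29 = 31552; M3M4 = 32·29·17 = 15776.
Length 3: M1..M3: k=1: 0+31552+53·34·29=83810; k=2: 57664+0+53·32·29=106848 → min 83810 | M2..M4: k=2: 0+15776+34·32·17=34272; k=3: 31552+0+34·29·17=48314 → min 34272.
Length 4: M1..M4: k=1: 0+34272+53·34·17=64906; k=2: 57664+15776+53·32·17=102272; k=3: 83810+0+53·29·17=109939 → min 64906.
Optimal order: (M1 (M2 (M3 M4))) with cost 64906.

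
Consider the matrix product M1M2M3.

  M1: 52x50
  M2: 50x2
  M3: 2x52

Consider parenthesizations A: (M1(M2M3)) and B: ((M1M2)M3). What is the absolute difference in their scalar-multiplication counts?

129792

Order A = (M1(M2M3)): (M2M3): 50×2 by 2×52 → 50×52, cost 50·2·52 = 5200; (M1(M2M3)): 52×50 by 50×52 → 52×52, cost 52·50·52 = 135200; cumulative 140400. Total 140400.
Order B = ((M1M2)M3): (M1M2): 52×50 by 50×2 → 52×2, cost 52·50·2 = 5200; ((M1M2)M3): 52×2 by 2×52 → 52×52, cost 52·2·52 = 5408; cumulative 10608. Total 10608.
Difference: |140400 − 10608| = 129792.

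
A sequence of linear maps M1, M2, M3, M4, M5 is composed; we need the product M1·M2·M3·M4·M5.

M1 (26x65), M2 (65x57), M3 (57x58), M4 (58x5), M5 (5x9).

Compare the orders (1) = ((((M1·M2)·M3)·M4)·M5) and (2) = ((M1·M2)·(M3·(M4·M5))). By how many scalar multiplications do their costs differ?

Order (1) = ((((M1·M2)·M3)·M4)·M5): (M1·M2): 26×65 by 65×57 → 26×57, cost 26·65·57 = 96330; ((M1·M2)·M3): 26×57 by 57×58 → 26×58, cost 26·57·58 = 85956; cumulative 182286; (((M1·M2)·M3)·M4): 26×58 by 58×5 → 26×5, cost 26·58·5 = 7540; cumulative 189826; ((((M1·M2)·M3)·M4)·M5): 26×5 by 5×9 → 26×9, cost 26·5·9 = 1170; cumulative 190996. Total 190996.
Order (2) = ((M1·M2)·(M3·(M4·M5))): (M1·M2): 26×65 by 65×57 → 26×57, cost 26·65·57 = 96330; (M4·M5): 58×5 by 5×9 → 58×9, cost 58·5·9 = 2610; (M3·(M4·M5)): 57×58 by 58×9 → 57×9, cost 57·58·9 = 29754; cumulative 32364; ((M1·M2)·(M3·(M4·M5))): 26×57 by 57×9 → 26×9, cost 26·57·9 = 13338; cumulative 142032. Total 142032.
Difference: |190996 − 142032| = 48964.

48964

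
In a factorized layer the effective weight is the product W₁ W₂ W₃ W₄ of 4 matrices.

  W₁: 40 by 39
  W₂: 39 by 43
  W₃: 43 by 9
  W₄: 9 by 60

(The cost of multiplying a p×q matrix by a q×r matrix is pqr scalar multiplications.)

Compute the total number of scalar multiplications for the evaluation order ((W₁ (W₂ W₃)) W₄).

50733

(W₂ W₃): 39×43 by 43×9 → 39×9, cost 39·43·9 = 15093
(W₁ (W₂ W₃)): 40×39 by 39×9 → 40×9, cost 40·39·9 = 14040; cumulative 29133
((W₁ (W₂ W₃)) W₄): 40×9 by 9×60 → 40×60, cost 40·9·60 = 21600; cumulative 50733
Total: 50733 scalar multiplications.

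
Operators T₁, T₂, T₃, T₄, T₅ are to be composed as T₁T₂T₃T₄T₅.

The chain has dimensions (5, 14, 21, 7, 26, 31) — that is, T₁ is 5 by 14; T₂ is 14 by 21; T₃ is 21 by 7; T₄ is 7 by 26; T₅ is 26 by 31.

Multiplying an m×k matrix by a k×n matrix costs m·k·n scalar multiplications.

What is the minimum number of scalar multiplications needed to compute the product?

Adjacent pairs: T₁T₂ = 5·14·21 = 1470; T₂T₃ = 14·21·7 = 2058; T₃T₄ = 21·7·26 = 3822; T₄T₅ = 7·26·31 = 5642.
Length 3: T₁..T₃: k=1: 0+2058+5·14·7=2548; k=2: 1470+0+5·21·7=2205 → min 2205 | T₂..T₄: k=2: 0+3822+14·21·26=11466; k=3: 2058+0+14·7·26=4606 → min 4606 | T₃..T₅: k=3: 0+5642+21·7·31=10199; k=4: 3822+0+21·26·31=20748 → min 10199.
Length 4: T₁..T₄: k=1: 0+4606+5·14·26=6426; k=2: 1470+3822+5·21·26=8022; k=3: 2205+0+5·7·26=3115 → min 3115 | T₂..T₅: k=2: 0+10199+14·21·31=19313; k=3: 2058+5642+14·7·31=10738; k=4: 4606+0+14·26·31=15890 → min 10738.
Length 5: T₁..T₅: k=1: 0+10738+5·14·31=12908; k=2: 1470+10199+5·21·31=14924; k=3: 2205+5642+5·7·31=8932; k=4: 3115+0+5·26·31=7145 → min 7145.
Optimal order: ((((T₁T₂)T₃)T₄)T₅) with cost 7145.

7145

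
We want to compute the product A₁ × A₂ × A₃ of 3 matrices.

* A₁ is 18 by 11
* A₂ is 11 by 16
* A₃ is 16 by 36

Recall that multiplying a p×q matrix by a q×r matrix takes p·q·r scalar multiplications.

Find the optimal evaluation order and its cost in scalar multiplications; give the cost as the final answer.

(A₁ × (A₂ × A₃)): cost 13464.
((A₁ × A₂) × A₃): cost 13536.
Optimal: (A₁ × (A₂ × A₃)) with cost 13464.

13464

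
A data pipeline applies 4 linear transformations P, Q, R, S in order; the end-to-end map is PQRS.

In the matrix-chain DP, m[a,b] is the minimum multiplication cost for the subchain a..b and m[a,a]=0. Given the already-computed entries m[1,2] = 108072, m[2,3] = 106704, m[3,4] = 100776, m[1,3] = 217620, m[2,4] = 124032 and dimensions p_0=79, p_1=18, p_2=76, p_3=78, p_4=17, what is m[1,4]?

148206

m[1,4] = min over k∈[1,3] of m[1,k]+m[k+1,4]+p_{0}·p_k·p_{4}.
k=1: 0 + 124032 + 79·18·17 = 148206; k=2: 108072 + 100776 + 79·76·17 = 310916; k=3: 217620 + 0 + 79·78·17 = 322374.
Minimum: 148206 at k=1.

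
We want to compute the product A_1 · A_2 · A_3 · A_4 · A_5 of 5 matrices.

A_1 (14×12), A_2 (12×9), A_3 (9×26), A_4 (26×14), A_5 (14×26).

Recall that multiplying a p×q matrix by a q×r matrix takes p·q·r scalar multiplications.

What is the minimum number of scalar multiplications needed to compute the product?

Adjacent pairs: A_1A_2 = 14·12·9 = 1512; A_2A_3 = 12·9·26 = 2808; A_3A_4 = 9·26·14 = 3276; A_4A_5 = 26·14·26 = 9464.
Length 3: A_1..A_3: k=1: 0+2808+14·12·26=7176; k=2: 1512+0+14·9·26=4788 → min 4788 | A_2..A_4: k=2: 0+3276+12·9·14=4788; k=3: 2808+0+12·26·14=7176 → min 4788 | A_3..A_5: k=3: 0+9464+9·26·26=15548; k=4: 3276+0+9·14·26=6552 → min 6552.
Length 4: A_1..A_4: k=1: 0+4788+14·12·14=7140; k=2: 1512+3276+14·9·14=6552; k=3: 4788+0+14·26·14=9884 → min 6552 | A_2..A_5: k=2: 0+6552+12·9·26=9360; k=3: 2808+9464+12·26·26=20384; k=4: 4788+0+12·14·26=9156 → min 9156.
Length 5: A_1..A_5: k=1: 0+9156+14·12·26=13524; k=2: 1512+6552+14·9·26=11340; k=3: 4788+9464+14·26·26=23716; k=4: 6552+0+14·14·26=11648 → min 11340.
Optimal order: ((A_1 · A_2) · ((A_3 · A_4) · A_5)) with cost 11340.

11340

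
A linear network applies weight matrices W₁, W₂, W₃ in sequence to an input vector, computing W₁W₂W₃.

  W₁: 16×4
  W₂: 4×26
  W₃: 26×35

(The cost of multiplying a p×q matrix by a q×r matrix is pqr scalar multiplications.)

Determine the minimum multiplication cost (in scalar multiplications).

Order (W₁(W₂W₃)): (W₂W₃): 4×26 by 26×35 → 4×35, cost 4·26·35 = 3640; (W₁(W₂W₃)): 16×4 by 4×35 → 16×35, cost 16·4·35 = 2240; cumulative 5880. Total 5880.
Order ((W₁W₂)W₃): (W₁W₂): 16×4 by 4×26 → 16×26, cost 16·4·26 = 1664; ((W₁W₂)W₃): 16×26 by 26×35 → 16×35, cost 16·26·35 = 14560; cumulative 16224. Total 16224.
Minimum: 5880.

5880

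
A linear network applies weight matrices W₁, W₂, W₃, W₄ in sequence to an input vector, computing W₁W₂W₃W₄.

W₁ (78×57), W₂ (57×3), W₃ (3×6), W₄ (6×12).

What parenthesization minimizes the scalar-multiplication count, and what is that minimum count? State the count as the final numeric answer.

Adjacent pairs: W₁W₂ = 78·57·3 = 13338; W₂W₃ = 57·3·6 = 1026; W₃W₄ = 3·6·12 = 216.
Length 3: W₁..W₃: k=1: 0+1026+78·57·6=27702; k=2: 13338+0+78·3·6=14742 → min 14742 | W₂..W₄: k=2: 0+216+57·3·12=2268; k=3: 1026+0+57·6·12=5130 → min 2268.
Length 4: W₁..W₄: k=1: 0+2268+78·57·12=55620; k=2: 13338+216+78·3·12=16362; k=3: 14742+0+78·6·12=20358 → min 16362.
Optimal parenthesization: ((W₁W₂)(W₃W₄)) with cost 16362.

16362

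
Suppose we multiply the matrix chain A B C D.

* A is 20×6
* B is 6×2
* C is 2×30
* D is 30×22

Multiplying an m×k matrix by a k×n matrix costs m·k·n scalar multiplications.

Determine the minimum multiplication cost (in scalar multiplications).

Adjacent pairs: AB = 20·6·2 = 240; BC = 6·2·30 = 360; CD = 2·30·22 = 1320.
Length 3: A..C: k=1: 0+360+20·6·30=3960; k=2: 240+0+20·2·30=1440 → min 1440 | B..D: k=2: 0+1320+6·2·22=1584; k=3: 360+0+6·30·22=4320 → min 1584.
Length 4: A..D: k=1: 0+1584+20·6·22=4224; k=2: 240+1320+20·2·22=2440; k=3: 1440+0+20·30·22=14640 → min 2440.
Optimal order: ((A B) (C D)) with cost 2440.

2440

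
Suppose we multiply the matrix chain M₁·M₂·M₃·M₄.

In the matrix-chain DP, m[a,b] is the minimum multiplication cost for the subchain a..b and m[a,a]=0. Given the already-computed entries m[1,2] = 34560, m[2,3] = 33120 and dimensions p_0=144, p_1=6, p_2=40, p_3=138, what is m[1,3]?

m[1,3] = min over k∈[1,2] of m[1,k]+m[k+1,3]+p_{0}·p_k·p_{3}.
k=1: 0 + 33120 + 144·6·138 = 152352; k=2: 34560 + 0 + 144·40·138 = 829440.
Minimum: 152352 at k=1.

152352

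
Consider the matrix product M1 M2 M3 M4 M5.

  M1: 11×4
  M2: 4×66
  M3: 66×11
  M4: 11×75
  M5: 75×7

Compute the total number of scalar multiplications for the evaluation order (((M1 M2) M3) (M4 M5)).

(M1 M2): 11×4 by 4×66 → 11×66, cost 11·4·66 = 2904
((M1 M2) M3): 11×66 by 66×11 → 11×11, cost 11·66·11 = 7986; cumulative 10890
(M4 M5): 11×75 by 75×7 → 11×7, cost 11·75·7 = 5775
(((M1 M2) M3) (M4 M5)): 11×11 by 11×7 → 11×7, cost 11·11·7 = 847; cumulative 17512
Total: 17512 scalar multiplications.

17512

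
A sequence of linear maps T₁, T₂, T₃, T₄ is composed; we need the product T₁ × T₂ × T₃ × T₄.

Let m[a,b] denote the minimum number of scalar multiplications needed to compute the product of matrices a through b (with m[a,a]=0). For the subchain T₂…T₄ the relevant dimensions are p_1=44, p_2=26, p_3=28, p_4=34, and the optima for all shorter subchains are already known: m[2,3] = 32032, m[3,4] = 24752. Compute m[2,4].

63648

m[2,4] = min over k∈[2,3] of m[2,k]+m[k+1,4]+p_{1}·p_k·p_{4}.
k=2: 0 + 24752 + 44·26·34 = 63648; k=3: 32032 + 0 + 44·28·34 = 73920.
Minimum: 63648 at k=2.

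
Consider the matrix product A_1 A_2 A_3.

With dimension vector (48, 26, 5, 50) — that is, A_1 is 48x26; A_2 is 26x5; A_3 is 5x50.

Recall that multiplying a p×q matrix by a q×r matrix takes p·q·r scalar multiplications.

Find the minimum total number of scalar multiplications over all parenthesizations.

Order (A_1 (A_2 A_3)): (A_2 A_3): 26×5 by 5×50 → 26×50, cost 26·5·50 = 6500; (A_1 (A_2 A_3)): 48×26 by 26×50 → 48×50, cost 48·26·50 = 62400; cumulative 68900. Total 68900.
Order ((A_1 A_2) A_3): (A_1 A_2): 48×26 by 26×5 → 48×5, cost 48·26·5 = 6240; ((A_1 A_2) A_3): 48×5 by 5×50 → 48×50, cost 48·5·50 = 12000; cumulative 18240. Total 18240.
Minimum: 18240.

18240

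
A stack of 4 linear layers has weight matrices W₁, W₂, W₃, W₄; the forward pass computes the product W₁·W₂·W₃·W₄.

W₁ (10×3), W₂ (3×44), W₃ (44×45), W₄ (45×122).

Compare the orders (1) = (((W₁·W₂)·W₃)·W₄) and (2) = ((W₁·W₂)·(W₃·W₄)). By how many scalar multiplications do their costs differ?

220540

Order (1) = (((W₁·W₂)·W₃)·W₄): (W₁·W₂): 10×3 by 3×44 → 10×44, cost 10·3·44 = 1320; ((W₁·W₂)·W₃): 10×44 by 44×45 → 10×45, cost 10·44·45 = 19800; cumulative 21120; (((W₁·W₂)·W₃)·W₄): 10×45 by 45×122 → 10×122, cost 10·45·122 = 54900; cumulative 76020. Total 76020.
Order (2) = ((W₁·W₂)·(W₃·W₄)): (W₁·W₂): 10×3 by 3×44 → 10×44, cost 10·3·44 = 1320; (W₃·W₄): 44×45 by 45×122 → 44×122, cost 44·45·122 = 241560; ((W₁·W₂)·(W₃·W₄)): 10×44 by 44×122 → 10×122, cost 10·44·122 = 53680; cumulative 296560. Total 296560.
Difference: |76020 − 296560| = 220540.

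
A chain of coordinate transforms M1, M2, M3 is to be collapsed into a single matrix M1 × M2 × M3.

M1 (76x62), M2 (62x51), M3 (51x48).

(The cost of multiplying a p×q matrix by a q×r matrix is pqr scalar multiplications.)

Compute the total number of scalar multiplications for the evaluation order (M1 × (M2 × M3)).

377952

(M2 × M3): 62×51 by 51×48 → 62×48, cost 62·51·48 = 151776
(M1 × (M2 × M3)): 76×62 by 62×48 → 76×48, cost 76·62·48 = 226176; cumulative 377952
Total: 377952 scalar multiplications.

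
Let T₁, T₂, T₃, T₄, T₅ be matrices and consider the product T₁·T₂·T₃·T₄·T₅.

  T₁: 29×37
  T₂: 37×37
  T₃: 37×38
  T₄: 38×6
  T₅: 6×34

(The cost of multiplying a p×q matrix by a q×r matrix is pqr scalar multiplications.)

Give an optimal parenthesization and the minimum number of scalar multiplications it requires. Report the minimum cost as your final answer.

Adjacent pairs: T₁T₂ = 29·37·37 = 39701; T₂T₃ = 37·37·38 = 52022; T₃T₄ = 37·38·6 = 8436; T₄T₅ = 38·6·34 = 7752.
Length 3: T₁..T₃: k=1: 0+52022+29·37·38=92796; k=2: 39701+0+29·37·38=80475 → min 80475 | T₂..T₄: k=2: 0+8436+37·37·6=16650; k=3: 52022+0+37·38·6=60458 → min 16650 | T₃..T₅: k=3: 0+7752+37·38·34=55556; k=4: 8436+0+37·6·34=15984 → min 15984.
Length 4: T₁..T₄: k=1: 0+16650+29·37·6=23088; k=2: 39701+8436+29·37·6=54575; k=3: 80475+0+29·38·6=87087 → min 23088 | T₂..T₅: k=2: 0+15984+37·37·34=62530; k=3: 52022+7752+37·38·34=107578; k=4: 16650+0+37·6·34=24198 → min 24198.
Length 5: T₁..T₅: k=1: 0+24198+29·37·34=60680; k=2: 39701+15984+29·37·34=92167; k=3: 80475+7752+29·38·34=125695; k=4: 23088+0+29·6·34=29004 → min 29004.
Optimal parenthesization: ((T₁·(T₂·(T₃·T₄)))·T₅) with cost 29004.

29004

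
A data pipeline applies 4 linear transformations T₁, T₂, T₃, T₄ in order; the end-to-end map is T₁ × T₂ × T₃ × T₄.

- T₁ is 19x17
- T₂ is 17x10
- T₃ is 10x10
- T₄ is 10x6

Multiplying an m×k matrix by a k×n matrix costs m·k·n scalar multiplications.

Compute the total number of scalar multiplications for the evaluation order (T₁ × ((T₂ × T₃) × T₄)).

(T₂ × T₃): 17×10 by 10×10 → 17×10, cost 17·10·10 = 1700
((T₂ × T₃) × T₄): 17×10 by 10×6 → 17×6, cost 17·10·6 = 1020; cumulative 2720
(T₁ × ((T₂ × T₃) × T₄)): 19×17 by 17×6 → 19×6, cost 19·17·6 = 1938; cumulative 4658
Total: 4658 scalar multiplications.

4658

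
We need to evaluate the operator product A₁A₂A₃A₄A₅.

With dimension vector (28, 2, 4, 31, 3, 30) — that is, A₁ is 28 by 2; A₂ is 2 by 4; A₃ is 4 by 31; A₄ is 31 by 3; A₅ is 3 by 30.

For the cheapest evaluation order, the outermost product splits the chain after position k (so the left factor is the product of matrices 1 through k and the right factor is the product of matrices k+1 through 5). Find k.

Adjacent pairs: A₁A₂ = 28·2·4 = 224; A₂A₃ = 2·4·31 = 248; A₃A₄ = 4·31·3 = 372; A₄A₅ = 31·3·30 = 2790.
Length 3: A₁..A₃: k=1: 0+248+28·2·31=1984; k=2: 224+0+28·4·31=3696 → min 1984 | A₂..A₄: k=2: 0+372+2·4·3=396; k=3: 248+0+2·31·3=434 → min 396 | A₃..A₅: k=3: 0+2790+4·31·30=6510; k=4: 372+0+4·3·30=732 → min 732.
Length 4: A₁..A₄: k=1: 0+396+28·2·3=564; k=2: 224+372+28·4·3=932; k=3: 1984+0+28·31·3=4588 → min 564 | A₂..A₅: k=2: 0+732+2·4·30=972; k=3: 248+2790+2·31·30=4898; k=4: 396+0+2·3·30=576 → min 576.
Top-level splits: k=1: (A₁..A₁)·(A₂..A₅) → 0+576+28·2·30 = 2256; k=2: (A₁..A₂)·(A₃..A₅) → 224+732+28·4·30 = 4316; k=3: (A₁..A₃)·(A₄..A₅) → 1984+2790+28·31·30 = 30814; k=4: (A₁..A₄)·(A₅..A₅) → 564+0+28·3·30 = 3084.
Best split is after A₁, i.e. k = 1.

1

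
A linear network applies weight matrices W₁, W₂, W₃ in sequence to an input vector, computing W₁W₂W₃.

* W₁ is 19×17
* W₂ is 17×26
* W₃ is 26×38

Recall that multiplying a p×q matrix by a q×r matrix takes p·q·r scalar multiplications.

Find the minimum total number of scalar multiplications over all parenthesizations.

Order (W₁(W₂W₃)): (W₂W₃): 17×26 by 26×38 → 17×38, cost 17·26·38 = 16796; (W₁(W₂W₃)): 19×17 by 17×38 → 19×38, cost 19·17·38 = 12274; cumulative 29070. Total 29070.
Order ((W₁W₂)W₃): (W₁W₂): 19×17 by 17×26 → 19×26, cost 19·17·26 = 8398; ((W₁W₂)W₃): 19×26 by 26×38 → 19×38, cost 19·26·38 = 18772; cumulative 27170. Total 27170.
Minimum: 27170.

27170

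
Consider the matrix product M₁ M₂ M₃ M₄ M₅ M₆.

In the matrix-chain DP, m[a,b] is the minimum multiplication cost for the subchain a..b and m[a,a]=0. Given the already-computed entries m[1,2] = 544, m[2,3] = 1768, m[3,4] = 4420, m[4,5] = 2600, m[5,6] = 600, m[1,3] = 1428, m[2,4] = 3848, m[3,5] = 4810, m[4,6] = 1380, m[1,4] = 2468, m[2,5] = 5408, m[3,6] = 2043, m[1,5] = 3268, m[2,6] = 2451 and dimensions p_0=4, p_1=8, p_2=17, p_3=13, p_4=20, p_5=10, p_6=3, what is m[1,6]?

2547

m[1,6] = min over k∈[1,5] of m[1,k]+m[k+1,6]+p_{0}·p_k·p_{6}.
k=1: 0 + 2451 + 4·8·3 = 2547; k=2: 544 + 2043 + 4·17·3 = 2791; k=3: 1428 + 1380 + 4·13·3 = 2964; k=4: 2468 + 600 + 4·20·3 = 3308; k=5: 3268 + 0 + 4·10·3 = 3388.
Minimum: 2547 at k=1.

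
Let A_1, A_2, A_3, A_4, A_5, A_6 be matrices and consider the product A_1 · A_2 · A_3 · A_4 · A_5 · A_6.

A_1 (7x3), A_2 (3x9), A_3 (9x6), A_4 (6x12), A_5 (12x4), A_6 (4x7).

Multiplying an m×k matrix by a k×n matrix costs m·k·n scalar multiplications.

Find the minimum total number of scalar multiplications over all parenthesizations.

753

Adjacent pairs: A_1A_2 = 7·3·9 = 189; A_2A_3 = 3·9·6 = 162; A_3A_4 = 9·6·12 = 648; A_4A_5 = 6·12·4 = 288; A_5A_6 = 12·4·7 = 336.
Length 3: A_1..A_3: k=1: 0+162+7·3·6=288; k=2: 189+0+7·9·6=567 → min 288 | A_2..A_4: k=2: 0+648+3·9·12=972; k=3: 162+0+3·6·12=378 → min 378 | A_3..A_5: k=3: 0+288+9·6·4=504; k=4: 648+0+9·12·4=1080 → min 504 | A_4..A_6: k=4: 0+336+6·12·7=840; k=5: 288+0+6·4·7=456 → min 456.
Length 4: A_1..A_4: k=1: 0+378+7·3·12=630; k=2: 189+648+7·9·12=1593; k=3: 288+0+7·6·12=792 → min 630 | A_2..A_5: k=2: 0+504+3·9·4=612; k=3: 162+288+3·6·4=522; k=4: 378+0+3·12·4=522 → min 522 | A_3..A_6: k=3: 0+456+9·6·7=834; k=4: 648+336+9·12·7=1740; k=5: 504+0+9·4·7=756 → min 756.
Length 5: A_1..A_5: k=1: 0+522+7·3·4=606; k=2: 189+504+7·9·4=945; k=3: 288+288+7·6·4=744; k=4: 630+0+7·12·4=966 → min 606 | A_2..A_6: k=2: 0+756+3·9·7=945; k=3: 162+456+3·6·7=744; k=4: 378+336+3·12·7=966; k=5: 522+0+3·4·7=606 → min 606.
Length 6: A_1..A_6: k=1: 0+606+7·3·7=753; k=2: 189+756+7·9·7=1386; k=3: 288+456+7·6·7=1038; k=4: 630+336+7·12·7=1554; k=5: 606+0+7·4·7=802 → min 753.
Optimal order: (A_1 · (((A_2 · A_3) · (A_4 · A_5)) · A_6)) with cost 753.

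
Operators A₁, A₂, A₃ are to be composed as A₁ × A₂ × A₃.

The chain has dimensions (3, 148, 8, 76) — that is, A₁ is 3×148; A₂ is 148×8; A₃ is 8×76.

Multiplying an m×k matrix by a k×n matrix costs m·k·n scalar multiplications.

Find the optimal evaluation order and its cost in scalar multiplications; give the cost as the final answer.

5376

(A₁ × (A₂ × A₃)): cost 123728.
((A₁ × A₂) × A₃): cost 5376.
Optimal: ((A₁ × A₂) × A₃) with cost 5376.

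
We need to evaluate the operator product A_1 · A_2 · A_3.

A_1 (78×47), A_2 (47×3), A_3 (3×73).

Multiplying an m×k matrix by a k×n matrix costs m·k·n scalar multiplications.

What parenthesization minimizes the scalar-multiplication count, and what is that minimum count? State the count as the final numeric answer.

(A_1 · (A_2 · A_3)): cost 277911.
((A_1 · A_2) · A_3): cost 28080.
Optimal: ((A_1 · A_2) · A_3) with cost 28080.

28080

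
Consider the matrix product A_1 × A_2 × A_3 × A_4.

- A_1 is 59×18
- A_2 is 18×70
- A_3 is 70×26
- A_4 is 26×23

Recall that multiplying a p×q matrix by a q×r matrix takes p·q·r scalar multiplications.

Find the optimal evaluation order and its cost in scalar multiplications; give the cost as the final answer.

Adjacent pairs: A_1A_2 = 59·18·70 = 74340; A_2A_3 = 18·70·26 = 32760; A_3A_4 = 70·26·23 = 41860.
Length 3: A_1..A_3: k=1: 0+32760+59·18·26=60372; k=2: 74340+0+59·70·26=181720 → min 60372 | A_2..A_4: k=2: 0+41860+18·70·23=70840; k=3: 32760+0+18·26·23=43524 → min 43524.
Length 4: A_1..A_4: k=1: 0+43524+59·18·23=67950; k=2: 74340+41860+59·70·23=211190; k=3: 60372+0+59·26·23=95654 → min 67950.
Optimal parenthesization: (A_1 × ((A_2 × A_3) × A_4)) with cost 67950.

67950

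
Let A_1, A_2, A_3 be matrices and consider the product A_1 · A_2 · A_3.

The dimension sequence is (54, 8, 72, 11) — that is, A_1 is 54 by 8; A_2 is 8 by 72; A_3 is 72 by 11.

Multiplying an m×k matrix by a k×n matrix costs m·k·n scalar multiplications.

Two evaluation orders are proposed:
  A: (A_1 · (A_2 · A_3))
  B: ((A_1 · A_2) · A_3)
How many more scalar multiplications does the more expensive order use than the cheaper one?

Order A = (A_1 · (A_2 · A_3)): (A_2 · A_3): 8×72 by 72×11 → 8×11, cost 8·72·11 = 6336; (A_1 · (A_2 · A_3)): 54×8 by 8×11 → 54×11, cost 54·8·11 = 4752; cumulative 11088. Total 11088.
Order B = ((A_1 · A_2) · A_3): (A_1 · A_2): 54×8 by 8×72 → 54×72, cost 54·8·72 = 31104; ((A_1 · A_2) · A_3): 54×72 by 72×11 → 54×11, cost 54·72·11 = 42768; cumulative 73872. Total 73872.
Difference: |11088 − 73872| = 62784.

62784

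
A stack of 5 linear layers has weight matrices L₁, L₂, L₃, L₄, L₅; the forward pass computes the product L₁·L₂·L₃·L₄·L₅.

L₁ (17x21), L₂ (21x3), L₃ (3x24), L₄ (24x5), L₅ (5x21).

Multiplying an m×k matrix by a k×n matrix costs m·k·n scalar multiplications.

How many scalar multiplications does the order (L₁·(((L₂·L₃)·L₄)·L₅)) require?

13734

(L₂·L₃): 21×3 by 3×24 → 21×24, cost 21·3·24 = 1512
((L₂·L₃)·L₄): 21×24 by 24×5 → 21×5, cost 21·24·5 = 2520; cumulative 4032
(((L₂·L₃)·L₄)·L₅): 21×5 by 5×21 → 21×21, cost 21·5·21 = 2205; cumulative 6237
(L₁·(((L₂·L₃)·L₄)·L₅)): 17×21 by 21×21 → 17×21, cost 17·21·21 = 7497; cumulative 13734
Total: 13734 scalar multiplications.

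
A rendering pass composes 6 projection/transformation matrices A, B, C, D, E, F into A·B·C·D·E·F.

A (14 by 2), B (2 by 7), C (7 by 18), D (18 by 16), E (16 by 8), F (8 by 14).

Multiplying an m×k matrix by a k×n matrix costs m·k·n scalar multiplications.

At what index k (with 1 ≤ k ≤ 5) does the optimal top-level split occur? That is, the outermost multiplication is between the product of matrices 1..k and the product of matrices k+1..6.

1

Adjacent pairs: AB = 14·2·7 = 196; BC = 2·7·18 = 252; CD = 7·18·16 = 2016; DE = 18·16·8 = 2304; EF = 16·8·14 = 1792.
Length 3: A..C: k=1: 0+252+14·2·18=756; k=2: 196+0+14·7·18=1960 → min 756 | B..D: k=2: 0+2016+2·7·16=2240; k=3: 252+0+2·18·16=828 → min 828 | C..E: k=3: 0+2304+7·18·8=3312; k=4: 2016+0+7·16·8=2912 → min 2912 | D..F: k=4: 0+1792+18·16·14=5824; k=5: 2304+0+18·8·14=4320 → min 4320.
Length 4: A..D: k=1: 0+828+14·2·16=1276; k=2: 196+2016+14·7·16=3780; k=3: 756+0+14·18·16=4788 → min 1276 | B..E: k=2: 0+2912+2·7·8=3024; k=3: 252+2304+2·18·8=2844; k=4: 828+0+2·16·8=1084 → min 1084 | C..F: k=3: 0+4320+7·18·14=6084; k=4: 2016+1792+7·16·14=5376; k=5: 2912+0+7·8·14=3696 → min 3696.
Length 5: A..E: k=1: 0+1084+14·2·8=1308; k=2: 196+2912+14·7·8=3892; k=3: 756+2304+14·18·8=5076; k=4: 1276+0+14·16·8=3068 → min 1308 | B..F: k=2: 0+3696+2·7·14=3892; k=3: 252+4320+2·18·14=5076; k=4: 828+1792+2·16·14=3068; k=5: 1084+0+2·8·14=1308 → min 1308.
Top-level splits: k=1: (A..A)·(B..F) → 0+1308+14·2·14 = 1700; k=2: (A..B)·(C..F) → 196+3696+14·7·14 = 5264; k=3: (A..C)·(D..F) → 756+4320+14·18·14 = 8604; k=4: (A..D)·(E..F) → 1276+1792+14·16·14 = 6204; k=5: (A..E)·(F..F) → 1308+0+14·8·14 = 2876.
Best split is after A, i.e. k = 1.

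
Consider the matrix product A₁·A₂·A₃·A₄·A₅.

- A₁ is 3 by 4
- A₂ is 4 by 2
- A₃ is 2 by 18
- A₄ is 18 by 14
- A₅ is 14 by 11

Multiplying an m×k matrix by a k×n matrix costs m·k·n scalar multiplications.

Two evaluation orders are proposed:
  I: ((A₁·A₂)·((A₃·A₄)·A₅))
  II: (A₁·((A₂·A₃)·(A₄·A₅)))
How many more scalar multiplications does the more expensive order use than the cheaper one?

2938

Order I = ((A₁·A₂)·((A₃·A₄)·A₅)): (A₁·A₂): 3×4 by 4×2 → 3×2, cost 3·4·2 = 24; (A₃·A₄): 2×18 by 18×14 → 2×14, cost 2·18·14 = 504; ((A₃·A₄)·A₅): 2×14 by 14×11 → 2×11, cost 2·14·11 = 308; cumulative 812; ((A₁·A₂)·((A₃·A₄)·A₅)): 3×2 by 2×11 → 3×11, cost 3·2·11 = 66; cumulative 902. Total 902.
Order II = (A₁·((A₂·A₃)·(A₄·A₅))): (A₂·A₃): 4×2 by 2×18 → 4×18, cost 4·2·18 = 144; (A₄·A₅): 18×14 by 14×11 → 18×11, cost 18·14·11 = 2772; ((A₂·A₃)·(A₄·A₅)): 4×18 by 18×11 → 4×11, cost 4·18·11 = 792; cumulative 3708; (A₁·((A₂·A₃)·(A₄·A₅))): 3×4 by 4×11 → 3×11, cost 3·4·11 = 132; cumulative 3840. Total 3840.
Difference: |902 − 3840| = 2938.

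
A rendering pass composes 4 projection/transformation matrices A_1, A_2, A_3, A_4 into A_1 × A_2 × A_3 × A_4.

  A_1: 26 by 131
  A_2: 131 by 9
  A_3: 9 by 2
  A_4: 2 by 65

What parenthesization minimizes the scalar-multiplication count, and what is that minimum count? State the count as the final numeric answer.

12550

Adjacent pairs: A_1A_2 = 26·131·9 = 30654; A_2A_3 = 131·9·2 = 2358; A_3A_4 = 9·2·65 = 1170.
Length 3: A_1..A_3: k=1: 0+2358+26·131·2=9170; k=2: 30654+0+26·9·2=31122 → min 9170 | A_2..A_4: k=2: 0+1170+131·9·65=77805; k=3: 2358+0+131·2·65=19388 → min 19388.
Length 4: A_1..A_4: k=1: 0+19388+26·131·65=240778; k=2: 30654+1170+26·9·65=47034; k=3: 9170+0+26·2·65=12550 → min 12550.
Optimal parenthesization: ((A_1 × (A_2 × A_3)) × A_4) with cost 12550.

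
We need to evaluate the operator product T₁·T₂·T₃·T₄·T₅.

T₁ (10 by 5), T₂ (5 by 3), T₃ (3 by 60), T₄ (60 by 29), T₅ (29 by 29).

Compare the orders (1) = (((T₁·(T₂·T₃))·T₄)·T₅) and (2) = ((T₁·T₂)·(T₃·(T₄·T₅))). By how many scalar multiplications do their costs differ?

Order (1) = (((T₁·(T₂·T₃))·T₄)·T₅): (T₂·T₃): 5×3 by 3×60 → 5×60, cost 5·3·60 = 900; (T₁·(T₂·T₃)): 10×5 by 5×60 → 10×60, cost 10·5·60 = 3000; cumulative 3900; ((T₁·(T₂·T₃))·T₄): 10×60 by 60×29 → 10×29, cost 10·60·29 = 17400; cumulative 21300; (((T₁·(T₂·T₃))·T₄)·T₅): 10×29 by 29×29 → 10×29, cost 10·29·29 = 8410; cumulative 29710. Total 29710.
Order (2) = ((T₁·T₂)·(T₃·(T₄·T₅))): (T₁·T₂): 10×5 by 5×3 → 10×3, cost 10·5·3 = 150; (T₄·T₅): 60×29 by 29×29 → 60×29, cost 60·29·29 = 50460; (T₃·(T₄·T₅)): 3×60 by 60×29 → 3×29, cost 3·60·29 = 5220; cumulative 55680; ((T₁·T₂)·(T₃·(T₄·T₅))): 10×3 by 3×29 → 10×29, cost 10·3·29 = 870; cumulative 56700. Total 56700.
Difference: |29710 − 56700| = 26990.

26990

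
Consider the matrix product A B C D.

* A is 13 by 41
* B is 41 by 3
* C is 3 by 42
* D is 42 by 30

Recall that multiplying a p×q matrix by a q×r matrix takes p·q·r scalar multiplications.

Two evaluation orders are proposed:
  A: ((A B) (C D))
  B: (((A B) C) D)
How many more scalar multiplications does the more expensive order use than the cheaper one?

13068

Order A = ((A B) (C D)): (A B): 13×41 by 41×3 → 13×3, cost 13·41·3 = 1599; (C D): 3×42 by 42×30 → 3×30, cost 3·42·30 = 3780; ((A B) (C D)): 13×3 by 3×30 → 13×30, cost 13·3·30 = 1170; cumulative 6549. Total 6549.
Order B = (((A B) C) D): (A B): 13×41 by 41×3 → 13×3, cost 13·41·3 = 1599; ((A B) C): 13×3 by 3×42 → 13×42, cost 13·3·42 = 1638; cumulative 3237; (((A B) C) D): 13×42 by 42×30 → 13×30, cost 13·42·30 = 16380; cumulative 19617. Total 19617.
Difference: |6549 − 19617| = 13068.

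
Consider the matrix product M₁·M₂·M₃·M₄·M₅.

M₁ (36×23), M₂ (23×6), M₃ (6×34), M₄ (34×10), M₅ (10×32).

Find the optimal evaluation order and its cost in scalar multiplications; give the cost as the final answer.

15840

Adjacent pairs: M₁M₂ = 36·23·6 = 4968; M₂M₃ = 23·6·34 = 4692; M₃M₄ = 6·34·10 = 2040; M₄M₅ = 34·10·32 = 10880.
Length 3: M₁..M₃: k=1: 0+4692+36·23·34=32844; k=2: 4968+0+36·6·34=12312 → min 12312 | M₂..M₄: k=2: 0+2040+23·6·10=3420; k=3: 4692+0+23·34·10=12512 → min 3420 | M₃..M₅: k=3: 0+10880+6·34·32=17408; k=4: 2040+0+6·10·32=3960 → min 3960.
Length 4: M₁..M₄: k=1: 0+3420+36·23·10=11700; k=2: 4968+2040+36·6·10=9168; k=3: 12312+0+36·34·10=24552 → min 9168 | M₂..M₅: k=2: 0+3960+23·6·32=8376; k=3: 4692+10880+23·34·32=40596; k=4: 3420+0+23·10·32=10780 → min 8376.
Length 5: M₁..M₅: k=1: 0+8376+36·23·32=34872; k=2: 4968+3960+36·6·32=15840; k=3: 12312+10880+36·34·32=62360; k=4: 9168+0+36·10·32=20688 → min 15840.
Optimal parenthesization: ((M₁·M₂)·((M₃·M₄)·M₅)) with cost 15840.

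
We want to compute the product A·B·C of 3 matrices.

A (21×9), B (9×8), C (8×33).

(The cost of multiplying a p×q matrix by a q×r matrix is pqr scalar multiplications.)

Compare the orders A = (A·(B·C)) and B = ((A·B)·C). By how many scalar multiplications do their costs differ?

Order A = (A·(B·C)): (B·C): 9×8 by 8×33 → 9×33, cost 9·8·33 = 2376; (A·(B·C)): 21×9 by 9×33 → 21×33, cost 21·9·33 = 6237; cumulative 8613. Total 8613.
Order B = ((A·B)·C): (A·B): 21×9 by 9×8 → 21×8, cost 21·9·8 = 1512; ((A·B)·C): 21×8 by 8×33 → 21×33, cost 21·8·33 = 5544; cumulative 7056. Total 7056.
Difference: |8613 − 7056| = 1557.

1557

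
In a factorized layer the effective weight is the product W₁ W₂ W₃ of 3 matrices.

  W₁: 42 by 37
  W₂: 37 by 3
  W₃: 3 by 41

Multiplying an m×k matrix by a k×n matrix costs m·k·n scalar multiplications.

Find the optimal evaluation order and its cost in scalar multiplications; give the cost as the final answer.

(W₁ (W₂ W₃)): cost 68265.
((W₁ W₂) W₃): cost 9828.
Optimal: ((W₁ W₂) W₃) with cost 9828.

9828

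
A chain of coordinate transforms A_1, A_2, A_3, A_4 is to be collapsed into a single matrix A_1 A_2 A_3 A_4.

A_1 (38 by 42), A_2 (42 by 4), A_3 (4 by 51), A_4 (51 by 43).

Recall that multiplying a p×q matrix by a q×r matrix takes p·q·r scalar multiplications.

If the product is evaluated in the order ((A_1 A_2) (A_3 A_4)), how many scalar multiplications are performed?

21692

(A_1 A_2): 38×42 by 42×4 → 38×4, cost 38·42·4 = 6384
(A_3 A_4): 4×51 by 51×43 → 4×43, cost 4·51·43 = 8772
((A_1 A_2) (A_3 A_4)): 38×4 by 4×43 → 38×43, cost 38·4·43 = 6536; cumulative 21692
Total: 21692 scalar multiplications.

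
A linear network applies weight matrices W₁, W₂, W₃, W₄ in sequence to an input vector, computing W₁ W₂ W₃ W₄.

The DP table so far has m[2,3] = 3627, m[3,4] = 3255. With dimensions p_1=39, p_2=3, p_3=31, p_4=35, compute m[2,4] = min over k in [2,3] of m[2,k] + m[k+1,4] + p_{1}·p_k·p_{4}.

7350

m[2,4] = min over k∈[2,3] of m[2,k]+m[k+1,4]+p_{1}·p_k·p_{4}.
k=2: 0 + 3255 + 39·3·35 = 7350; k=3: 3627 + 0 + 39·31·35 = 45942.
Minimum: 7350 at k=2.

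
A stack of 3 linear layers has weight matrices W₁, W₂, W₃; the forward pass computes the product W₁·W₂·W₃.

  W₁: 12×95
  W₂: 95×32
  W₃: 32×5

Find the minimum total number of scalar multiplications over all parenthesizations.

20900

Order (W₁·(W₂·W₃)): (W₂·W₃): 95×32 by 32×5 → 95×5, cost 95·32·5 = 15200; (W₁·(W₂·W₃)): 12×95 by 95×5 → 12×5, cost 12·95·5 = 5700; cumulative 20900. Total 20900.
Order ((W₁·W₂)·W₃): (W₁·W₂): 12×95 by 95×32 → 12×32, cost 12·95·32 = 36480; ((W₁·W₂)·W₃): 12×32 by 32×5 → 12×5, cost 12·32·5 = 1920; cumulative 38400. Total 38400.
Minimum: 20900.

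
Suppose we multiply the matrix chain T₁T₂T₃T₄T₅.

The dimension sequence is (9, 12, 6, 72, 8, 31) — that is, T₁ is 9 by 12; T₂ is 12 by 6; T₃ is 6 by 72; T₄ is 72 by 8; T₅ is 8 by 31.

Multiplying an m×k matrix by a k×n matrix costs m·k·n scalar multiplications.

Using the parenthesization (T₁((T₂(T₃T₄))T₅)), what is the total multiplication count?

(T₃T₄): 6×72 by 72×8 → 6×8, cost 6·72·8 = 3456
(T₂(T₃T₄)): 12×6 by 6×8 → 12×8, cost 12·6·8 = 576; cumulative 4032
((T₂(T₃T₄))T₅): 12×8 by 8×31 → 12×31, cost 12·8·31 = 2976; cumulative 7008
(T₁((T₂(T₃T₄))T₅)): 9×12 by 12×31 → 9×31, cost 9·12·31 = 3348; cumulative 10356
Total: 10356 scalar multiplications.

10356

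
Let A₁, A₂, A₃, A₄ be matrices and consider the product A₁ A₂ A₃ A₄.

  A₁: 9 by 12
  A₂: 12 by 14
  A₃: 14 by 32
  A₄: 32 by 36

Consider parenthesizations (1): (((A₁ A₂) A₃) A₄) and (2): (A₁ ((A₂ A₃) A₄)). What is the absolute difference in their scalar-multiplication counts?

7176

Order (1) = (((A₁ A₂) A₃) A₄): (A₁ A₂): 9×12 by 12×14 → 9×14, cost 9·12·14 = 1512; ((A₁ A₂) A₃): 9×14 by 14×32 → 9×32, cost 9·14·32 = 4032; cumulative 5544; (((A₁ A₂) A₃) A₄): 9×32 by 32×36 → 9×36, cost 9·32·36 = 10368; cumulative 15912. Total 15912.
Order (2) = (A₁ ((A₂ A₃) A₄)): (A₂ A₃): 12×14 by 14×32 → 12×32, cost 12·14·32 = 5376; ((A₂ A₃) A₄): 12×32 by 32×36 → 12×36, cost 12·32·36 = 13824; cumulative 19200; (A₁ ((A₂ A₃) A₄)): 9×12 by 12×36 → 9×36, cost 9·12·36 = 3888; cumulative 23088. Total 23088.
Difference: |15912 − 23088| = 7176.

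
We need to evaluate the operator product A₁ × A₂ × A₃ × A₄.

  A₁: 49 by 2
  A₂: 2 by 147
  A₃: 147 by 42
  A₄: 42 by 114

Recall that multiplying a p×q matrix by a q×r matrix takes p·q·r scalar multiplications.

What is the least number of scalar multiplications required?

Adjacent pairs: A₁A₂ = 49·2·147 = 14406; A₂A₃ = 2·147·42 = 12348; A₃A₄ = 147·42·114 = 703836.
Length 3: A₁..A₃: k=1: 0+12348+49·2·42=16464; k=2: 14406+0+49·147·42=316932 → min 16464 | A₂..A₄: k=2: 0+703836+2·147·114=737352; k=3: 12348+0+2·42·114=21924 → min 21924.
Length 4: A₁..A₄: k=1: 0+21924+49·2·114=33096; k=2: 14406+703836+49·147·114=1539384; k=3: 16464+0+49·42·114=251076 → min 33096.
Optimal order: (A₁ × ((A₂ × A₃) × A₄)) with cost 33096.

33096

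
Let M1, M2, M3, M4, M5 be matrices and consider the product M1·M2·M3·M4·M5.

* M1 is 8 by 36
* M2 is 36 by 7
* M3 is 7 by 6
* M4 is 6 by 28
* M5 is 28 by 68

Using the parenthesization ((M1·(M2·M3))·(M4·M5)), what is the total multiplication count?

(M2·M3): 36×7 by 7×6 → 36×6, cost 36·7·6 = 1512
(M1·(M2·M3)): 8×36 by 36×6 → 8×6, cost 8·36·6 = 1728; cumulative 3240
(M4·M5): 6×28 by 28×68 → 6×68, cost 6·28·68 = 11424
((M1·(M2·M3))·(M4·M5)): 8×6 by 6×68 → 8×68, cost 8·6·68 = 3264; cumulative 17928
Total: 17928 scalar multiplications.

17928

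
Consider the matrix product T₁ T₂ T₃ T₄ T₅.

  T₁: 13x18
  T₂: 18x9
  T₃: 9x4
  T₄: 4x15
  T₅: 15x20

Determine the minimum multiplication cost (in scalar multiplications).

Adjacent pairs: T₁T₂ = 13·18·9 = 2106; T₂T₃ = 18·9·4 = 648; T₃T₄ = 9·4·15 = 540; T₄T₅ = 4·15·20 = 1200.
Length 3: T₁..T₃: k=1: 0+648+13·18·4=1584; k=2: 2106+0+13·9·4=2574 → min 1584 | T₂..T₄: k=2: 0+540+18·9·15=2970; k=3: 648+0+18·4·15=1728 → min 1728 | T₃..T₅: k=3: 0+1200+9·4·20=1920; k=4: 540+0+9·15·20=3240 → min 1920.
Length 4: T₁..T₄: k=1: 0+1728+13·18·15=5238; k=2: 2106+540+13·9·15=4401; k=3: 1584+0+13·4·15=2364 → min 2364 | T₂..T₅: k=2: 0+1920+18·9·20=5160; k=3: 648+1200+18·4·20=3288; k=4: 1728+0+18·15·20=7128 → min 3288.
Length 5: T₁..T₅: k=1: 0+3288+13·18·20=7968; k=2: 2106+1920+13·9·20=6366; k=3: 1584+1200+13·4·20=3824; k=4: 2364+0+13·15·20=6264 → min 3824.
Optimal order: ((T₁ (T₂ T₃)) (T₄ T₅)) with cost 3824.

3824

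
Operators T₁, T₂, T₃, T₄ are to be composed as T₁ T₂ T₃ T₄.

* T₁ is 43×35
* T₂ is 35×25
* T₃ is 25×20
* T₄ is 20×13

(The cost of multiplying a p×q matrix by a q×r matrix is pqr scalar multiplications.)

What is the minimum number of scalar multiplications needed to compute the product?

37440

Adjacent pairs: T₁T₂ = 43·35·25 = 37625; T₂T₃ = 35·25·20 = 17500; T₃T₄ = 25·20·13 = 6500.
Length 3: T₁..T₃: k=1: 0+17500+43·35·20=47600; k=2: 37625+0+43·25·20=59125 → min 47600 | T₂..T₄: k=2: 0+6500+35·25·13=17875; k=3: 17500+0+35·20·13=26600 → min 17875.
Length 4: T₁..T₄: k=1: 0+17875+43·35·13=37440; k=2: 37625+6500+43·25·13=58100; k=3: 47600+0+43·20·13=58780 → min 37440.
Optimal order: (T₁ (T₂ (T₃ T₄))) with cost 37440.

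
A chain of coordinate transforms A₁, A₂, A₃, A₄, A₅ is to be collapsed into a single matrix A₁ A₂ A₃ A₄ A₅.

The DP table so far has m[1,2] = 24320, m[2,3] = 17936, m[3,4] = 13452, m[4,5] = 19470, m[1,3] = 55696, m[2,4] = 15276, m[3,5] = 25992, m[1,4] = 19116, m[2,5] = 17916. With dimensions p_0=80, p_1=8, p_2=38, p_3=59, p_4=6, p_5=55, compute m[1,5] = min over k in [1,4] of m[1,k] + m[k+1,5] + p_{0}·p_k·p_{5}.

m[1,5] = min over k∈[1,4] of m[1,k]+m[k+1,5]+p_{0}·p_k·p_{5}.
k=1: 0 + 17916 + 80·8·55 = 53116; k=2: 24320 + 25992 + 80·38·55 = 217512; k=3: 55696 + 19470 + 80·59·55 = 334766; k=4: 19116 + 0 + 80·6·55 = 45516.
Minimum: 45516 at k=4.

45516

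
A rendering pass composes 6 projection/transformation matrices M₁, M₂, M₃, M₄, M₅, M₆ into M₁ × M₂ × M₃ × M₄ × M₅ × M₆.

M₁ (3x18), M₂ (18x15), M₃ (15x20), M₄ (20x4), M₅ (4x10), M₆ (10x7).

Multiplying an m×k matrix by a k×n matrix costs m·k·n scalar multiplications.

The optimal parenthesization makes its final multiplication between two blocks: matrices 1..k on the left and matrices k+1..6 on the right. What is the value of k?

Adjacent pairs: M₁M₂ = 3·18·15 = 810; M₂M₃ = 18·15·20 = 5400; M₃M₄ = 15·20·4 = 1200; M₄M₅ = 20·4·10 = 800; M₅M₆ = 4·10·7 = 280.
Length 3: M₁..M₃: k=1: 0+5400+3·18·20=6480; k=2: 810+0+3·15·20=1710 → min 1710 | M₂..M₄: k=2: 0+1200+18·15·4=2280; k=3: 5400+0+18·20·4=6840 → min 2280 | M₃..M₅: k=3: 0+800+15·20·10=3800; k=4: 1200+0+15·4·10=1800 → min 1800 | M₄..M₆: k=4: 0+280+20·4·7=840; k=5: 800+0+20·10·7=2200 → min 840.
Length 4: M₁..M₄: k=1: 0+2280+3·18·4=2496; k=2: 810+1200+3·15·4=2190; k=3: 1710+0+3·20·4=1950 → min 1950 | M₂..M₅: k=2: 0+1800+18·15·10=4500; k=3: 5400+800+18·20·10=9800; k=4: 2280+0+18·4·10=3000 → min 3000 | M₃..M₆: k=3: 0+840+15·20·7=2940; k=4: 1200+280+15·4·7=1900; k=5: 1800+0+15·10·7=2850 → min 1900.
Length 5: M₁..M₅: k=1: 0+3000+3·18·10=3540; k=2: 810+1800+3·15·10=3060; k=3: 1710+800+3·20·10=3110; k=4: 1950+0+3·4·10=2070 → min 2070 | M₂..M₆: k=2: 0+1900+18·15·7=3790; k=3: 5400+840+18·20·7=8760; k=4: 2280+280+18·4·7=3064; k=5: 3000+0+18·10·7=4260 → min 3064.
Top-level splits: k=1: (M₁..M₁)·(M₂..M₆) → 0+3064+3·18·7 = 3442; k=2: (M₁..M₂)·(M₃..M₆) → 810+1900+3·15·7 = 3025; k=3: (M₁..M₃)·(M₄..M₆) → 1710+840+3·20·7 = 2970; k=4: (M₁..M₄)·(M₅..M₆) → 1950+280+3·4·7 = 2314; k=5: (M₁..M₅)·(M₆..M₆) → 2070+0+3·10·7 = 2280.
Best split is after M₅, i.e. k = 5.

5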